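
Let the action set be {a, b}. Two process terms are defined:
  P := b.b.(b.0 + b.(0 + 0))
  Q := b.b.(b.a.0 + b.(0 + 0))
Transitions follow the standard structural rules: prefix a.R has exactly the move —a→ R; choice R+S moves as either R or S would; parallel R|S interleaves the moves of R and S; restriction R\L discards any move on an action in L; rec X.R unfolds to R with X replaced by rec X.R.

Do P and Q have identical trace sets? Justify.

P's transition system — 5 states:
  m0 = b.b.(b.0 + b.(0 + 0)) → ··b··> m1
  m1 = b.(b.0 + b.(0 + 0)) → ··b··> m2
  m2 = b.0 + b.(0 + 0) → ··b··> m3, ··b··> m4
  m3 = 0 → (no moves)
  m4 = 0 + 0 → (no moves)
Q's transition system — 6 states:
  n0 = b.b.(b.a.0 + b.(0 + 0)) → ··b··> n1
  n1 = b.(b.a.0 + b.(0 + 0)) → ··b··> n2
  n2 = b.a.0 + b.(0 + 0) → ··b··> n3, ··b··> n4
  n3 = 0 + 0 → (no moves)
  n4 = a.0 → ··a··> n5
  n5 = 0 → (no moves)
Trace ⟨bbba⟩ through Q, begin at {n0}:
  step 1 (b): {n1}
  step 2 (b): {n2}
  step 3 (b): {n3, n4}
  step 4 (a): {n5}
  — Q admits the full trace.
Trace ⟨bbba⟩ through P, begin at {m0}:
  step 1 (b): {m1}
  step 2 (b): {m2}
  step 3 (b): {m3, m4}
  step 4 (a): ∅ (P stuck)

NO — witness ⟨bbba⟩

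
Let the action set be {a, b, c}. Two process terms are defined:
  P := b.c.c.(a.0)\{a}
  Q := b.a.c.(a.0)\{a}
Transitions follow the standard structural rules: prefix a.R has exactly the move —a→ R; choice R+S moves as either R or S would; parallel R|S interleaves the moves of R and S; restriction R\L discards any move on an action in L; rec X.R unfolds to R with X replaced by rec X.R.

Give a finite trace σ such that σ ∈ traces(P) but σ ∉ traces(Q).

P's transition system — 4 states:
  p0 = b.c.c.(a.0)\{a} → —b→ p1
  p1 = c.c.(a.0)\{a} → —c→ p2
  p2 = c.(a.0)\{a} → —c→ p3
  p3 = (a.0)\{a} → deadlocked
Q's transition system — 4 states:
  q0 = b.a.c.(a.0)\{a} → —b→ q1
  q1 = a.c.(a.0)\{a} → —a→ q2
  q2 = c.(a.0)\{a} → —c→ q3
  q3 = (a.0)\{a} → deadlocked
Trace ⟨bc⟩ through P, begin at {p0}:
  step 1 (b): {p1}
  step 2 (c): {p2}
  P completes σ.
Trace ⟨bc⟩ through Q, begin at {q0}:
  step 1 (b): {q1}
  step 2 (c): no successor for Q

bc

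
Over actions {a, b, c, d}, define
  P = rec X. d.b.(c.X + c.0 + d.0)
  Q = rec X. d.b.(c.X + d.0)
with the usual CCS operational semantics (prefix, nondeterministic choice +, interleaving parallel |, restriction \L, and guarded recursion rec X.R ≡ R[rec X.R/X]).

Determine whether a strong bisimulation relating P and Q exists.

P ≁ Q

LTS(P): 4 reachable states
  m0 = rec X. d.b.(c.X + c.0 + d.0) | --d--▸ m1
  m1 = b.(c.(rec X. d.b.(c.X + c.0 + d.0)) + c.0 + d.0) | --b--▸ m2
  m2 = c.(rec X. d.b.(c.X + c.0 + d.0)) + c.0 + d.0 | --c--▸ m0, --c--▸ m3, --d--▸ m3
  m3 = 0 | ∅
LTS(Q): 4 reachable states
  n0 = rec X. d.b.(c.X + d.0) | --d--▸ n1
  n1 = b.(c.(rec X. d.b.(c.X + d.0)) + d.0) | --b--▸ n2
  n2 = c.(rec X. d.b.(c.X + d.0)) + d.0 | --c--▸ n0, --d--▸ n3
  n3 = 0 | ∅
Bisimilarity quotient blocks:
  B0 = {m0}
  B1 = {m1}
  B2 = {m2}
  B3 = {m3, n3}
  B4 = {n0}
  B5 = {n1}
  B6 = {n2}
m0 ∈ B0, n0 ∈ B4 → different blocks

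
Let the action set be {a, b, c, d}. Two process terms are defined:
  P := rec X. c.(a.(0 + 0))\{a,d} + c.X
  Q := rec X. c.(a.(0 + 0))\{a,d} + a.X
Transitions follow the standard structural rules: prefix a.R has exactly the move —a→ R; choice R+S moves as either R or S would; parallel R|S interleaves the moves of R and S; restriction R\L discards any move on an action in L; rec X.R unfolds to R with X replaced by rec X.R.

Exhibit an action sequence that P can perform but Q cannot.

cc

P's transition system — 2 states:
  s0 = rec X. c.(a.(0 + 0))\{a,d} + c.X :: -c-> s0, -c-> s1
  s1 = (a.(0 + 0))\{a,d} :: ∅
Q's transition system — 2 states:
  t0 = rec X. c.(a.(0 + 0))\{a,d} + a.X :: -a-> t0, -c-> t1
  t1 = (a.(0 + 0))\{a,d} :: ∅
Executing cc from P (initial set {s0}):
  [1] c ⇒ {s0, s1}
  [2] c ⇒ {s0, s1}
  P completes σ.
Executing cc from Q (initial set {t0}):
  [1] c ⇒ {t1}
  [2] c ⇒ ∅ (Q stuck)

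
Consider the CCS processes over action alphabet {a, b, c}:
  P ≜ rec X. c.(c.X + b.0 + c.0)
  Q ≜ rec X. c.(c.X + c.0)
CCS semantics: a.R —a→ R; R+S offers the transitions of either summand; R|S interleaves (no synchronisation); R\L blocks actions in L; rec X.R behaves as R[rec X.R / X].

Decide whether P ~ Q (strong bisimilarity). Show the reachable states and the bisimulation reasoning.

P ≁ Q

LTS(P): 3 reachable states
  s0 = rec X. c.(c.X + b.0 + c.0) ⊢ ··c··> s1
  s1 = c.(rec X. c.(c.X + b.0 + c.0)) + b.0 + c.0 ⊢ ··b··> s2, ··c··> s0, ··c··> s2
  s2 = 0 ⊢ stopped
LTS(Q): 3 reachable states
  t0 = rec X. c.(c.X + c.0) ⊢ ··c··> t1
  t1 = c.(rec X. c.(c.X + c.0)) + c.0 ⊢ ··c··> t0, ··c··> t2
  t2 = 0 ⊢ stopped
Bisimilarity quotient blocks:
  B0 = {s0}
  B1 = {s1}
  B2 = {s2, t2}
  B3 = {t0}
  B4 = {t1}
s0 ∈ B0, t0 ∈ B3 → different blocks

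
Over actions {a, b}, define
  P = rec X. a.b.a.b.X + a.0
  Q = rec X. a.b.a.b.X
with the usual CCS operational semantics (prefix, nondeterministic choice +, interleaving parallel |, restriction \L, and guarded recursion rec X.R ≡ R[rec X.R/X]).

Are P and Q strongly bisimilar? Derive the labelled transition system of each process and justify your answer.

P ≁ Q

P's transition system — 5 states:
  u0 = rec X. a.b.a.b.X + a.0 ⊢ -a-> u1, -a-> u2
  u1 = 0 ⊢ ∅
  u2 = b.a.b.(rec X. a.b.a.b.X + a.0) ⊢ -b-> u3
  u3 = a.b.(rec X. a.b.a.b.X + a.0) ⊢ -a-> u4
  u4 = b.(rec X. a.b.a.b.X + a.0) ⊢ -b-> u0
Q's transition system — 4 states:
  v0 = rec X. a.b.a.b.X ⊢ -a-> v1
  v1 = b.a.b.(rec X. a.b.a.b.X) ⊢ -b-> v2
  v2 = a.b.(rec X. a.b.a.b.X) ⊢ -a-> v3
  v3 = b.(rec X. a.b.a.b.X) ⊢ -b-> v0
Partition-refinement fixed point:
  B0 = {u0}
  B1 = {u2}
  B2 = {u3}
  B3 = {u4}
  B4 = {u1}
  B5 = {v0, v2}
  B6 = {v1, v3}
u0 ∈ B0, v0 ∈ B5 → different blocks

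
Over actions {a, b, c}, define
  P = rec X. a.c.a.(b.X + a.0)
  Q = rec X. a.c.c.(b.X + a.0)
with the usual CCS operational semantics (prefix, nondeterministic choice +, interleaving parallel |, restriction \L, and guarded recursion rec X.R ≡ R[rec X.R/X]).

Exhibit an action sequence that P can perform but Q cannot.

aca

LTS(P): 5 reachable states
  s0 = rec X. a.c.a.(b.X + a.0) has moves —a→ s1
  s1 = c.a.(b.(rec X. a.c.a.(b.X + a.0)) + a.0) has moves —c→ s2
  s2 = a.(b.(rec X. a.c.a.(b.X + a.0)) + a.0) has moves —a→ s3
  s3 = b.(rec X. a.c.a.(b.X + a.0)) + a.0 has moves —a→ s4, —b→ s0
  s4 = 0 has moves ·
LTS(Q): 5 reachable states
  t0 = rec X. a.c.c.(b.X + a.0) has moves —a→ t1
  t1 = c.c.(b.(rec X. a.c.c.(b.X + a.0)) + a.0) has moves —c→ t2
  t2 = c.(b.(rec X. a.c.c.(b.X + a.0)) + a.0) has moves —c→ t3
  t3 = b.(rec X. a.c.c.(b.X + a.0)) + a.0 has moves —a→ t4, —b→ t0
  t4 = 0 has moves ·
Executing aca from P (initial set {s0}):
  step 1 (a): {s1}
  step 2 (c): {s2}
  step 3 (a): {s3}
  ✓ P
Executing aca from Q (initial set {t0}):
  step 1 (a): {t1}
  step 2 (c): {t2}
  step 3 (a): no successor for Q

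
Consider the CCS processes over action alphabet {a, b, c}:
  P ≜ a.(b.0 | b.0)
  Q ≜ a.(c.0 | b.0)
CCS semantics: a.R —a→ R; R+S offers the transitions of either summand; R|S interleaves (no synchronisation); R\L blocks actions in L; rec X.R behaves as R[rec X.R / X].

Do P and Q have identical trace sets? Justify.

NO — witness ⟨abb⟩

Reachable graph of P (5 states):
  p0 = a.(b.0 | b.0) :: ··a··> p1
  p1 = b.0 | b.0 :: ··b··> p2, ··b··> p3
  p2 = 0 | b.0 :: ··b··> p4
  p3 = b.0 | 0 :: ··b··> p4
  p4 = 0 | 0 :: stopped
Reachable graph of Q (5 states):
  q0 = a.(c.0 | b.0) :: ··a··> q1
  q1 = c.0 | b.0 :: ··b··> q2, ··c··> q3
  q2 = c.0 | 0 :: ··c··> q4
  q3 = 0 | b.0 :: ··b··> q4
  q4 = 0 | 0 :: stopped
Executing abb from P (initial set {p0}):
  step 1 (a): {p1}
  step 2 (b): {p2, p3}
  step 3 (b): {p4}
  — P admits the full trace.
Executing abb from Q (initial set {q0}):
  step 1 (a): {q1}
  step 2 (b): {q2}
  step 3 (b): no successor for Q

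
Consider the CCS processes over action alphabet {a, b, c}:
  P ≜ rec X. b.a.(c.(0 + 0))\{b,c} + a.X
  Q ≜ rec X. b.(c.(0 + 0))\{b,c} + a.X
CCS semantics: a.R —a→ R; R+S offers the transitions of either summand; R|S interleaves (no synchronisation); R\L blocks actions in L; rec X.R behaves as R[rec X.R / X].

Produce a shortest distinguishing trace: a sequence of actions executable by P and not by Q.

ba

LTS(P): 3 reachable states
  m0 = rec X. b.a.(c.(0 + 0))\{b,c} + a.X → --a--▸ m0, --b--▸ m1
  m1 = a.(c.(0 + 0))\{b,c} → --a--▸ m2
  m2 = (c.(0 + 0))\{b,c} → stopped
LTS(Q): 2 reachable states
  n0 = rec X. b.(c.(0 + 0))\{b,c} + a.X → --a--▸ n0, --b--▸ n1
  n1 = (c.(0 + 0))\{b,c} → stopped
Executing ba from P (initial set {m0}):
  after b @ step 1: {m1}
  after a @ step 2: {m2}
  — P admits the full trace.
Executing ba from Q (initial set {n0}):
  after b @ step 1: {n1}
  after a @ step 2: ∅  — Q cannot continue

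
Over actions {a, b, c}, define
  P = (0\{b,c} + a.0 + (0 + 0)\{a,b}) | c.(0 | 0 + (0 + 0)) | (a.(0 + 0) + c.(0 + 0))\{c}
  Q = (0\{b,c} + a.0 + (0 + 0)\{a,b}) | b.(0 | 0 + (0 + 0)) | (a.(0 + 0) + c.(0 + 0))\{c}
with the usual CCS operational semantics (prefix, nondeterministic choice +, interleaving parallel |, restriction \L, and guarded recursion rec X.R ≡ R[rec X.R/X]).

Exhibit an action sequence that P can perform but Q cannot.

Reachable graph of P (8 states):
  p0 = (0\{b,c} + a.0 + (0 + 0)\{a,b}) | c.(0 | 0 + (0 + 0)) | (a.(0 + 0) + c.(0 + 0))\{c} has moves ··a··> p1, ··a··> p2, ··c··> p3
  p1 = (0\{b,c} + a.0 + (0 + 0)\{a,b}) | c.(0 | 0 + (0 + 0)) | (0 + 0)\{c} has moves ··a··> p4, ··c··> p5
  p2 = 0 | c.(0 | 0 + (0 + 0)) | (a.(0 + 0) + c.(0 + 0))\{c} has moves ··a··> p4, ··c··> p6
  p3 = (0\{b,c} + a.0 + (0 + 0)\{a,b}) | (0 | 0 + (0 + 0)) | (a.(0 + 0) + c.(0 + 0))\{c} has moves ··a··> p5, ··a··> p6
  p4 = 0 | c.(0 | 0 + (0 + 0)) | (0 + 0)\{c} has moves ··c··> p7
  p5 = (0\{b,c} + a.0 + (0 + 0)\{a,b}) | (0 | 0 + (0 + 0)) | (0 + 0)\{c} has moves ··a··> p7
  p6 = 0 | (0 | 0 + (0 + 0)) | (a.(0 + 0) + c.(0 + 0))\{c} has moves ··a··> p7
  p7 = 0 | (0 | 0 + (0 + 0)) | (0 + 0)\{c} has moves ·
Reachable graph of Q (8 states):
  q0 = (0\{b,c} + a.0 + (0 + 0)\{a,b}) | b.(0 | 0 + (0 + 0)) | (a.(0 + 0) + c.(0 + 0))\{c} has moves ··a··> q1, ··a··> q2, ··b··> q3
  q1 = (0\{b,c} + a.0 + (0 + 0)\{a,b}) | b.(0 | 0 + (0 + 0)) | (0 + 0)\{c} has moves ··a··> q4, ··b··> q5
  q2 = 0 | b.(0 | 0 + (0 + 0)) | (a.(0 + 0) + c.(0 + 0))\{c} has moves ··a··> q4, ··b··> q6
  q3 = (0\{b,c} + a.0 + (0 + 0)\{a,b}) | (0 | 0 + (0 + 0)) | (a.(0 + 0) + c.(0 + 0))\{c} has moves ··a··> q5, ··a··> q6
  q4 = 0 | b.(0 | 0 + (0 + 0)) | (0 + 0)\{c} has moves ··b··> q7
  q5 = (0\{b,c} + a.0 + (0 + 0)\{a,b}) | (0 | 0 + (0 + 0)) | (0 + 0)\{c} has moves ··a··> q7
  q6 = 0 | (0 | 0 + (0 + 0)) | (a.(0 + 0) + c.(0 + 0))\{c} has moves ··a··> q7
  q7 = 0 | (0 | 0 + (0 + 0)) | (0 + 0)\{c} has moves ·
Run σ = ⟨c⟩ on P: start {p0}
  after c @ step 1: {p3}
  ✓ P
Run σ = ⟨c⟩ on Q: start {q0}
  after c @ step 1: no successor for Q

c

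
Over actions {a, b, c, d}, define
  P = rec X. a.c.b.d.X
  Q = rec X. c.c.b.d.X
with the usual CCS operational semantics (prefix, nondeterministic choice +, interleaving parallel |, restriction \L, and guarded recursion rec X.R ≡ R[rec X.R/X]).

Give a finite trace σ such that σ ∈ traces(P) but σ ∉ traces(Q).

a

Reachable graph of P (4 states):
  p0 = rec X. a.c.b.d.X ⊢ --a--▸ p1
  p1 = c.b.d.(rec X. a.c.b.d.X) ⊢ --c--▸ p2
  p2 = b.d.(rec X. a.c.b.d.X) ⊢ --b--▸ p3
  p3 = d.(rec X. a.c.b.d.X) ⊢ --d--▸ p0
Reachable graph of Q (4 states):
  q0 = rec X. c.c.b.d.X ⊢ --c--▸ q1
  q1 = c.b.d.(rec X. c.c.b.d.X) ⊢ --c--▸ q2
  q2 = b.d.(rec X. c.c.b.d.X) ⊢ --b--▸ q3
  q3 = d.(rec X. c.c.b.d.X) ⊢ --d--▸ q0
Executing a from P (initial set {p0}):
  step 1 (a): {p1}
  P completes σ.
Executing a from Q (initial set {q0}):
  step 1 (a): no successor for Q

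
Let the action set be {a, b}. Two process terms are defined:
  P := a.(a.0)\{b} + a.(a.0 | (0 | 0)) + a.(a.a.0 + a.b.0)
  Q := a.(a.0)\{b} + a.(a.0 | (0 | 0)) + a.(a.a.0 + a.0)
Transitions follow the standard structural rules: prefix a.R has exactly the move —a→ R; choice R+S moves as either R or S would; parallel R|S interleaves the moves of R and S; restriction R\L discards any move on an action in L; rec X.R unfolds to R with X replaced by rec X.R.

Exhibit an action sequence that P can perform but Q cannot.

P's transition system — 9 states:
  u0 = a.(a.0)\{b} + a.(a.0 | (0 | 0)) + a.(a.a.0 + a.b.0) | -a-> u1, -a-> u2, -a-> u3
  u1 = (a.0)\{b} | -a-> u4
  u2 = a.0 | (0 | 0) | -a-> u5
  u3 = a.a.0 + a.b.0 | -a-> u6, -a-> u7
  u4 = 0\{b} | (no moves)
  u5 = 0 | (0 | 0) | (no moves)
  u6 = a.0 | -a-> u8
  u7 = b.0 | -b-> u8
  u8 = 0 | (no moves)
Q's transition system — 8 states:
  v0 = a.(a.0)\{b} + a.(a.0 | (0 | 0)) + a.(a.a.0 + a.0) | -a-> v1, -a-> v2, -a-> v3
  v1 = (a.0)\{b} | -a-> v4
  v2 = a.0 | (0 | 0) | -a-> v5
  v3 = a.a.0 + a.0 | -a-> v6, -a-> v7
  v4 = 0\{b} | (no moves)
  v5 = 0 | (0 | 0) | (no moves)
  v6 = 0 | (no moves)
  v7 = a.0 | -a-> v6
Executing aab from P (initial set {u0}):
  [1] a ⇒ {u1, u2, u3}
  [2] a ⇒ {u4, u5, u6, u7}
  [3] b ⇒ {u8}
  — P admits the full trace.
Executing aab from Q (initial set {v0}):
  [1] a ⇒ {v1, v2, v3}
  [2] a ⇒ {v4, v5, v6, v7}
  [3] b ⇒ ∅  — Q cannot continue

aab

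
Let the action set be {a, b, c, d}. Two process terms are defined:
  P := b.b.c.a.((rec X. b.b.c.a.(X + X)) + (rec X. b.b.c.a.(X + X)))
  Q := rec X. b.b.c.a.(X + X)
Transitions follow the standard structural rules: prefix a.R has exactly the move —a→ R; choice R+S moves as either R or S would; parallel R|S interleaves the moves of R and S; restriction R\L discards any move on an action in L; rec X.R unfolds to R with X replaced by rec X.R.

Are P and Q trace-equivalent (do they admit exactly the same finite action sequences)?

P's transition system — 5 states:
  m0 = b.b.c.a.((rec X. b.b.c.a.(X + X)) + (rec X. b.b.c.a.(X + X))) has moves =b=> m1
  m1 = b.c.a.((rec X. b.b.c.a.(X + X)) + (rec X. b.b.c.a.(X + X))) has moves =b=> m2
  m2 = c.a.((rec X. b.b.c.a.(X + X)) + (rec X. b.b.c.a.(X + X))) has moves =c=> m3
  m3 = a.((rec X. b.b.c.a.(X + X)) + (rec X. b.b.c.a.(X + X))) has moves =a=> m4
  m4 = (rec X. b.b.c.a.(X + X)) + (rec X. b.b.c.a.(X + X)) has moves =b=> m1
Q's transition system — 5 states:
  n0 = rec X. b.b.c.a.(X + X) has moves =b=> n1
  n1 = b.c.a.((rec X. b.b.c.a.(X + X)) + (rec X. b.b.c.a.(X + X))) has moves =b=> n2
  n2 = c.a.((rec X. b.b.c.a.(X + X)) + (rec X. b.b.c.a.(X + X))) has moves =c=> n3
  n3 = a.((rec X. b.b.c.a.(X + X)) + (rec X. b.b.c.a.(X + X))) has moves =a=> n4
  n4 = (rec X. b.b.c.a.(X + X)) + (rec X. b.b.c.a.(X + X)) has moves =b=> n1
Coarsest stable partition (strong bisimilarity classes):
  B0 = {m0, m4, n0, n4}
  B1 = {m1, n1}
  B2 = {m2, n2}
  B3 = {m3, n3}
m0 ∈ B0, n0 ∈ B0 → same block
Bisimilar ⇒ trace-equivalent.

trace-equivalent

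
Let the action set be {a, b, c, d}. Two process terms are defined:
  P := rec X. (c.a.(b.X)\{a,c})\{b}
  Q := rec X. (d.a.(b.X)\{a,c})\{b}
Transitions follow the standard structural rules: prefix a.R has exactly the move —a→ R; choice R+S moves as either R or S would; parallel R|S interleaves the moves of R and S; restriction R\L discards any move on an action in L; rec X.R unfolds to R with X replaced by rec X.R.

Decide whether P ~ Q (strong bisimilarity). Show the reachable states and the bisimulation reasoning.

not bisimilar

LTS(P): 3 reachable states
  p0 = rec X. (c.a.(b.X)\{a,c})\{b} :: =c=> p1
  p1 = (a.(b.(rec X. (c.a.(b.X)\{a,c})\{b}))\{a,c})\{b} :: =a=> p2
  p2 = (b.(rec X. (c.a.(b.X)\{a,c})\{b}))\{a,c}\{b} :: ·
LTS(Q): 3 reachable states
  q0 = rec X. (d.a.(b.X)\{a,c})\{b} :: =d=> q1
  q1 = (a.(b.(rec X. (d.a.(b.X)\{a,c})\{b}))\{a,c})\{b} :: =a=> q2
  q2 = (b.(rec X. (d.a.(b.X)\{a,c})\{b}))\{a,c}\{b} :: ·
Bisimilarity quotient blocks:
  B0 = {p0}
  B1 = {p1, q1}
  B2 = {p2, q2}
  B3 = {q0}
p0 ∈ B0, q0 ∈ B3 → different blocks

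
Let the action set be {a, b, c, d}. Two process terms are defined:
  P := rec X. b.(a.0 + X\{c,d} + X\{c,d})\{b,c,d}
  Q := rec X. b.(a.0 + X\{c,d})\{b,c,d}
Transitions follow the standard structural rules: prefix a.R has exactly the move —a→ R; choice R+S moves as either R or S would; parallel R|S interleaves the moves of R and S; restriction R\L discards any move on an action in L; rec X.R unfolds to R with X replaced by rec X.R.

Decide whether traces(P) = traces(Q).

traces(P) = traces(Q)

LTS(P): 3 reachable states
  u0 = rec X. b.(a.0 + X\{c,d} + X\{c,d})\{b,c,d} → -b-> u1
  u1 = (a.0 + (rec X. b.(a.0 + X\{c,d} + X\{c,d})\{b,c,d})\{c,d} + (rec X. b.(a.0 + X\{c,d} + X\{c,d})\{b,c,d})\{c,d})\{b,c,d} → -a-> u2
  u2 = 0\{b,c,d} → deadlocked
LTS(Q): 3 reachable states
  v0 = rec X. b.(a.0 + X\{c,d})\{b,c,d} → -b-> v1
  v1 = (a.0 + (rec X. b.(a.0 + X\{c,d})\{b,c,d})\{c,d})\{b,c,d} → -a-> v2
  v2 = 0\{b,c,d} → deadlocked
Coarsest stable partition (strong bisimilarity classes):
  B0 = {u0, v0}
  B1 = {u1, v1}
  B2 = {u2, v2}
u0 ∈ B0, v0 ∈ B0 → same block
Bisimilar ⇒ trace-equivalent.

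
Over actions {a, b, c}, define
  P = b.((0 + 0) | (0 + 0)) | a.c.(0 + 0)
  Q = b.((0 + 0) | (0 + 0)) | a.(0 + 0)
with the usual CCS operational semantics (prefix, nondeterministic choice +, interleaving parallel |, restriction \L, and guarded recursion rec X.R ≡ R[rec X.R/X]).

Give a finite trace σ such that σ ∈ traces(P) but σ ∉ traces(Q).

ac

Reachable graph of P (6 states):
  s0 = b.((0 + 0) | (0 + 0)) | a.c.(0 + 0) | -a-> s1, -b-> s2
  s1 = b.((0 + 0) | (0 + 0)) | c.(0 + 0) | -b-> s3, -c-> s4
  s2 = (0 + 0) | (0 + 0) | a.c.(0 + 0) | -a-> s3
  s3 = (0 + 0) | (0 + 0) | c.(0 + 0) | -c-> s5
  s4 = b.((0 + 0) | (0 + 0)) | (0 + 0) | -b-> s5
  s5 = (0 + 0) | (0 + 0) | (0 + 0) | ∅
Reachable graph of Q (4 states):
  t0 = b.((0 + 0) | (0 + 0)) | a.(0 + 0) | -a-> t1, -b-> t2
  t1 = b.((0 + 0) | (0 + 0)) | (0 + 0) | -b-> t3
  t2 = (0 + 0) | (0 + 0) | a.(0 + 0) | -a-> t3
  t3 = (0 + 0) | (0 + 0) | (0 + 0) | ∅
Executing ac from P (initial set {s0}):
  [1] a ⇒ {s1}
  [2] c ⇒ {s4}
  — P admits the full trace.
Executing ac from Q (initial set {t0}):
  [1] a ⇒ {t1}
  [2] c ⇒ ∅ (Q stuck)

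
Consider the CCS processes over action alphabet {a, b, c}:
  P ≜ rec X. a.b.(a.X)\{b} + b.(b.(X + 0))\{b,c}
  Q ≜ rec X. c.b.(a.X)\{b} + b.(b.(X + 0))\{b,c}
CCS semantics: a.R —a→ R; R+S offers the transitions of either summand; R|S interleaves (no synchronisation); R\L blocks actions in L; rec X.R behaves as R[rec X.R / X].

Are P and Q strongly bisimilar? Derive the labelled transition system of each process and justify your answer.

P ≁ Q

LTS(P): 6 reachable states
  m0 = rec X. a.b.(a.X)\{b} + b.(b.(X + 0))\{b,c} has moves —a→ m1, —b→ m2
  m1 = b.(a.(rec X. a.b.(a.X)\{b} + b.(b.(X + 0))\{b,c}))\{b} has moves —b→ m3
  m2 = (b.((rec X. a.b.(a.X)\{b} + b.(b.(X + 0))\{b,c}) + 0))\{b,c} has moves deadlocked
  m3 = (a.(rec X. a.b.(a.X)\{b} + b.(b.(X + 0))\{b,c}))\{b} has moves —a→ m4
  m4 = (rec X. a.b.(a.X)\{b} + b.(b.(X + 0))\{b,c})\{b} has moves —a→ m5
  m5 = (b.(a.(rec X. a.b.(a.X)\{b} + b.(b.(X + 0))\{b,c}))\{b})\{b} has moves deadlocked
LTS(Q): 6 reachable states
  n0 = rec X. c.b.(a.X)\{b} + b.(b.(X + 0))\{b,c} has moves —b→ n1, —c→ n2
  n1 = (b.((rec X. c.b.(a.X)\{b} + b.(b.(X + 0))\{b,c}) + 0))\{b,c} has moves deadlocked
  n2 = b.(a.(rec X. c.b.(a.X)\{b} + b.(b.(X + 0))\{b,c}))\{b} has moves —b→ n3
  n3 = (a.(rec X. c.b.(a.X)\{b} + b.(b.(X + 0))\{b,c}))\{b} has moves —a→ n4
  n4 = (rec X. c.b.(a.X)\{b} + b.(b.(X + 0))\{b,c})\{b} has moves —c→ n5
  n5 = (b.(a.(rec X. c.b.(a.X)\{b} + b.(b.(X + 0))\{b,c}))\{b})\{b} has moves deadlocked
Coarsest stable partition (strong bisimilarity classes):
  B0 = {m0}
  B1 = {m2, m5, n1, n5}
  B2 = {m1}
  B3 = {m3}
  B4 = {m4}
  B5 = {n0}
  B6 = {n2}
  B7 = {n3}
  B8 = {n4}
m0 ∈ B0, n0 ∈ B5 → different blocks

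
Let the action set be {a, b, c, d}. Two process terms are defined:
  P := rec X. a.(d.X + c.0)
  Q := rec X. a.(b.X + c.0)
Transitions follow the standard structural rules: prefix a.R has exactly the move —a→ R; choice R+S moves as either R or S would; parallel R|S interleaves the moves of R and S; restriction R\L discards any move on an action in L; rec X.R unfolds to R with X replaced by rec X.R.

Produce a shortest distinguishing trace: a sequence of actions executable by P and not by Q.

Reachable graph of P (3 states):
  m0 = rec X. a.(d.X + c.0) has moves ··a··> m1
  m1 = d.(rec X. a.(d.X + c.0)) + c.0 has moves ··c··> m2, ··d··> m0
  m2 = 0 has moves deadlocked
Reachable graph of Q (3 states):
  n0 = rec X. a.(b.X + c.0) has moves ··a··> n1
  n1 = b.(rec X. a.(b.X + c.0)) + c.0 has moves ··b··> n0, ··c··> n2
  n2 = 0 has moves deadlocked
Run σ = ⟨ad⟩ on P: start {m0}
  step 1 (a): {m1}
  step 2 (d): {m0}
  P completes σ.
Run σ = ⟨ad⟩ on Q: start {n0}
  step 1 (a): {n1}
  step 2 (d): ∅  — Q cannot continue

ad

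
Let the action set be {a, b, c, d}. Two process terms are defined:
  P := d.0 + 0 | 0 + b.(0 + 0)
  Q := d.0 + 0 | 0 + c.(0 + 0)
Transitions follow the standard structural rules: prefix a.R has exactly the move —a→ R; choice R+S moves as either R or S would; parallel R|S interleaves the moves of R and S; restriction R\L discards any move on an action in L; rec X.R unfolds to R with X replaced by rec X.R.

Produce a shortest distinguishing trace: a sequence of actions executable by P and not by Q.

LTS(P): 3 reachable states
  p0 = d.0 + 0 | 0 + b.(0 + 0) | --b--▸ p1, --d--▸ p2
  p1 = 0 + 0 | stopped
  p2 = 0 | stopped
LTS(Q): 3 reachable states
  q0 = d.0 + 0 | 0 + c.(0 + 0) | --c--▸ q1, --d--▸ q2
  q1 = 0 + 0 | stopped
  q2 = 0 | stopped
Trace ⟨b⟩ through P, begin at {p0}:
  step 1 (b): {p1}
  — P admits the full trace.
Trace ⟨b⟩ through Q, begin at {q0}:
  step 1 (b): ∅ (Q stuck)

b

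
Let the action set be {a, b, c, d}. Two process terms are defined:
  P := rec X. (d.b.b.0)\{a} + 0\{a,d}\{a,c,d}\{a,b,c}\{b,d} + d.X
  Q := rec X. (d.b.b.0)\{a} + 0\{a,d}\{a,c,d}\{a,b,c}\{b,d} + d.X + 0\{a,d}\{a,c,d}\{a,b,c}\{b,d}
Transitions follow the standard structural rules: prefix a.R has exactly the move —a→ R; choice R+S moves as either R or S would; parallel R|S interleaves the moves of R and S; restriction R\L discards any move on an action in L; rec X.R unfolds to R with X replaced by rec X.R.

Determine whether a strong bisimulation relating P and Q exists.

P ~ Q

LTS(P): 4 reachable states
  s0 = rec X. (d.b.b.0)\{a} + 0\{a,d}\{a,c,d}\{a,b,c}\{b,d} + d.X :: -d-> s0, -d-> s1
  s1 = (b.b.0)\{a} :: -b-> s2
  s2 = (b.0)\{a} :: -b-> s3
  s3 = 0\{a} :: (no moves)
LTS(Q): 4 reachable states
  t0 = rec X. (d.b.b.0)\{a} + 0\{a,d}\{a,c,d}\{a,b,c}\{b,d} + d.X + 0\{a,d}\{a,c,d}\{a,b,c}\{b,d} :: -d-> t0, -d-> t1
  t1 = (b.b.0)\{a} :: -b-> t2
  t2 = (b.0)\{a} :: -b-> t3
  t3 = 0\{a} :: (no moves)
Bisimilarity quotient blocks:
  B0 = {s0, t0}
  B1 = {s1, t1}
  B2 = {s2, t2}
  B3 = {s3, t3}
s0 ∈ B0, t0 ∈ B0 → same block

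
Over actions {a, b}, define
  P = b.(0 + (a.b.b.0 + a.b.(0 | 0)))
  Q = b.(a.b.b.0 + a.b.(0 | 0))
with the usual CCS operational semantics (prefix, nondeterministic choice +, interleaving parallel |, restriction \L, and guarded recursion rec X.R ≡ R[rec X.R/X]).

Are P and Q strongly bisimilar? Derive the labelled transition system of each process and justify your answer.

P ~ Q

P's transition system — 7 states:
  m0 = b.(0 + (a.b.b.0 + a.b.(0 | 0))) :: —b→ m1
  m1 = 0 + (a.b.b.0 + a.b.(0 | 0)) :: —a→ m2, —a→ m3
  m2 = b.(0 | 0) :: —b→ m4
  m3 = b.b.0 :: —b→ m5
  m4 = 0 | 0 :: ∅
  m5 = b.0 :: —b→ m6
  m6 = 0 :: ∅
Q's transition system — 7 states:
  n0 = b.(a.b.b.0 + a.b.(0 | 0)) :: —b→ n1
  n1 = a.b.b.0 + a.b.(0 | 0) :: —a→ n2, —a→ n3
  n2 = b.(0 | 0) :: —b→ n4
  n3 = b.b.0 :: —b→ n5
  n4 = 0 | 0 :: ∅
  n5 = b.0 :: —b→ n6
  n6 = 0 :: ∅
Bisimilarity quotient blocks:
  B0 = {m0, n0}
  B1 = {m1, n1}
  B2 = {m2, m5, n2, n5}
  B3 = {m4, m6, n4, n6}
  B4 = {m3, n3}
m0 ∈ B0, n0 ∈ B0 → same block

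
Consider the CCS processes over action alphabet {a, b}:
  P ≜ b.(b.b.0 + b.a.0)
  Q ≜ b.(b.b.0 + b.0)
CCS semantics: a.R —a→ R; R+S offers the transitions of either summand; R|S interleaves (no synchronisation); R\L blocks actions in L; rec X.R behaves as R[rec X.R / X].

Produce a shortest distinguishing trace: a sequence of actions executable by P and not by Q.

LTS(P): 5 reachable states
  p0 = b.(b.b.0 + b.a.0) ⊢ —b→ p1
  p1 = b.b.0 + b.a.0 ⊢ —b→ p2, —b→ p3
  p2 = a.0 ⊢ —a→ p4
  p3 = b.0 ⊢ —b→ p4
  p4 = 0 ⊢ ∅
LTS(Q): 4 reachable states
  q0 = b.(b.b.0 + b.0) ⊢ —b→ q1
  q1 = b.b.0 + b.0 ⊢ —b→ q2, —b→ q3
  q2 = 0 ⊢ ∅
  q3 = b.0 ⊢ —b→ q2
Trace ⟨bba⟩ through P, begin at {p0}:
  [1] b ⇒ {p1}
  [2] b ⇒ {p2, p3}
  [3] a ⇒ {p4}
  P completes σ.
Trace ⟨bba⟩ through Q, begin at {q0}:
  [1] b ⇒ {q1}
  [2] b ⇒ {q2, q3}
  [3] a ⇒ no successor for Q

bba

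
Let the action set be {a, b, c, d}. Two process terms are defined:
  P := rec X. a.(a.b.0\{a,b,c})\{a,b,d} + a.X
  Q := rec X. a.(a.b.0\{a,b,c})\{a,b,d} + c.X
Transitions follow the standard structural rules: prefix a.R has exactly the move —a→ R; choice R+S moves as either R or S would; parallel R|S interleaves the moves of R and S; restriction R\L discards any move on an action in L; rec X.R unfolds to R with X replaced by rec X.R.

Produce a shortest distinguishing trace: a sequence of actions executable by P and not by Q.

aa

LTS(P): 2 reachable states
  m0 = rec X. a.(a.b.0\{a,b,c})\{a,b,d} + a.X ⊢ -a-> m0, -a-> m1
  m1 = (a.b.0\{a,b,c})\{a,b,d} ⊢ ·
LTS(Q): 2 reachable states
  n0 = rec X. a.(a.b.0\{a,b,c})\{a,b,d} + c.X ⊢ -a-> n1, -c-> n0
  n1 = (a.b.0\{a,b,c})\{a,b,d} ⊢ ·
Trace ⟨aa⟩ through P, begin at {m0}:
  [1] a ⇒ {m0, m1}
  [2] a ⇒ {m0, m1}
  P completes σ.
Trace ⟨aa⟩ through Q, begin at {n0}:
  [1] a ⇒ {n1}
  [2] a ⇒ ∅  — Q cannot continue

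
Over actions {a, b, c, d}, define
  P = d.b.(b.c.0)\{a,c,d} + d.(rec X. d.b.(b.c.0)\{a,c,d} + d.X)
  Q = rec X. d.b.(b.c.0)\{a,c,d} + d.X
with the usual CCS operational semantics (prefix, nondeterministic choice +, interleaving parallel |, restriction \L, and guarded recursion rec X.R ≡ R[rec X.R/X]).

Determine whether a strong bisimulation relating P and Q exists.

Reachable graph of P (5 states):
  s0 = d.b.(b.c.0)\{a,c,d} + d.(rec X. d.b.(b.c.0)\{a,c,d} + d.X) has moves ··d··> s1, ··d··> s2
  s1 = b.(b.c.0)\{a,c,d} has moves ··b··> s3
  s2 = rec X. d.b.(b.c.0)\{a,c,d} + d.X has moves ··d··> s1, ··d··> s2
  s3 = (b.c.0)\{a,c,d} has moves ··b··> s4
  s4 = (c.0)\{a,c,d} has moves deadlocked
Reachable graph of Q (4 states):
  t0 = rec X. d.b.(b.c.0)\{a,c,d} + d.X has moves ··d··> t0, ··d··> t1
  t1 = b.(b.c.0)\{a,c,d} has moves ··b··> t2
  t2 = (b.c.0)\{a,c,d} has moves ··b··> t3
  t3 = (c.0)\{a,c,d} has moves deadlocked
Coarsest stable partition (strong bisimilarity classes):
  B0 = {s0, s2, t0}
  B1 = {s1, t1}
  B2 = {s3, t2}
  B3 = {s4, t3}
s0 ∈ B0, t0 ∈ B0 → same block

YES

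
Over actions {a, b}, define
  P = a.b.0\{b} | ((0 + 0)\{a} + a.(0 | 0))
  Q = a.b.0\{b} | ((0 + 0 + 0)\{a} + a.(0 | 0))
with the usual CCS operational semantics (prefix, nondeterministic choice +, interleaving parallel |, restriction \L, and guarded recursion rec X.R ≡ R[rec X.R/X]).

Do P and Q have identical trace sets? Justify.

trace-equivalent

P's transition system — 6 states:
  p0 = a.b.0\{b} | ((0 + 0)\{a} + a.(0 | 0)) | -a-> p1, -a-> p2
  p1 = a.b.0\{b} | (0 | 0) | -a-> p3
  p2 = b.0\{b} | ((0 + 0)\{a} + a.(0 | 0)) | -a-> p3, -b-> p4
  p3 = b.0\{b} | (0 | 0) | -b-> p5
  p4 = 0\{b} | ((0 + 0)\{a} + a.(0 | 0)) | -a-> p5
  p5 = 0\{b} | (0 | 0) | ∅
Q's transition system — 6 states:
  q0 = a.b.0\{b} | ((0 + 0 + 0)\{a} + a.(0 | 0)) | -a-> q1, -a-> q2
  q1 = a.b.0\{b} | (0 | 0) | -a-> q3
  q2 = b.0\{b} | ((0 + 0 + 0)\{a} + a.(0 | 0)) | -a-> q3, -b-> q4
  q3 = b.0\{b} | (0 | 0) | -b-> q5
  q4 = 0\{b} | ((0 + 0 + 0)\{a} + a.(0 | 0)) | -a-> q5
  q5 = 0\{b} | (0 | 0) | ∅
Bisimilarity quotient blocks:
  B0 = {p0, q0}
  B1 = {p1, q1}
  B2 = {p3, q3}
  B3 = {p5, q5}
  B4 = {p2, q2}
  B5 = {p4, q4}
p0 ∈ B0, q0 ∈ B0 → same block
Bisimilar ⇒ trace-equivalent.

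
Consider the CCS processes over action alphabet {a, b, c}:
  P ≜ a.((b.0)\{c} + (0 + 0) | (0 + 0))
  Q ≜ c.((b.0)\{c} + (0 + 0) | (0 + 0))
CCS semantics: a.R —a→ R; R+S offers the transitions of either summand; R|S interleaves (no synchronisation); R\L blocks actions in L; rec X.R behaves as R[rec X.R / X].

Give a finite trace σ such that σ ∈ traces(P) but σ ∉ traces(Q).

P's transition system — 3 states:
  u0 = a.((b.0)\{c} + (0 + 0) | (0 + 0)) has moves -a-> u1
  u1 = (b.0)\{c} + (0 + 0) | (0 + 0) has moves -b-> u2
  u2 = 0\{c} has moves (no moves)
Q's transition system — 3 states:
  v0 = c.((b.0)\{c} + (0 + 0) | (0 + 0)) has moves -c-> v1
  v1 = (b.0)\{c} + (0 + 0) | (0 + 0) has moves -b-> v2
  v2 = 0\{c} has moves (no moves)
Trace ⟨a⟩ through P, begin at {u0}:
  after a @ step 1: {u1}
  ✓ P
Trace ⟨a⟩ through Q, begin at {v0}:
  after a @ step 1: no successor for Q

a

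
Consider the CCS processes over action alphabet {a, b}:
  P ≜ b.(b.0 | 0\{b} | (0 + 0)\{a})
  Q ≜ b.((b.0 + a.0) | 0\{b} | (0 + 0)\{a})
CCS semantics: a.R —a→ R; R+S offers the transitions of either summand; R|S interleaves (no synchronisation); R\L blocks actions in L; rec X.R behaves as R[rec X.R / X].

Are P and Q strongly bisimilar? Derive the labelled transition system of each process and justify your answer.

Reachable graph of P (3 states):
  s0 = b.(b.0 | 0\{b} | (0 + 0)\{a}) has moves =b=> s1
  s1 = b.0 | 0\{b} | (0 + 0)\{a} has moves =b=> s2
  s2 = 0 | 0\{b} | (0 + 0)\{a} has moves ·
Reachable graph of Q (3 states):
  t0 = b.((b.0 + a.0) | 0\{b} | (0 + 0)\{a}) has moves =b=> t1
  t1 = (b.0 + a.0) | 0\{b} | (0 + 0)\{a} has moves =a=> t2, =b=> t2
  t2 = 0 | 0\{b} | (0 + 0)\{a} has moves ·
Coarsest stable partition (strong bisimilarity classes):
  B0 = {s0}
  B1 = {s1}
  B2 = {s2, t2}
  B3 = {t0}
  B4 = {t1}
s0 ∈ B0, t0 ∈ B3 → different blocks

NO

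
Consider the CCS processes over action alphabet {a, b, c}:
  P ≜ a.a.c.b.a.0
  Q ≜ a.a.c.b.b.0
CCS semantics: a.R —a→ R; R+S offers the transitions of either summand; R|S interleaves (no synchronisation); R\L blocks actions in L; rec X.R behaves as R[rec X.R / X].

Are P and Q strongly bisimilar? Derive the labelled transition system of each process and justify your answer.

P's transition system — 6 states:
  p0 = a.a.c.b.a.0 has moves -a-> p1
  p1 = a.c.b.a.0 has moves -a-> p2
  p2 = c.b.a.0 has moves -c-> p3
  p3 = b.a.0 has moves -b-> p4
  p4 = a.0 has moves -a-> p5
  p5 = 0 has moves (no moves)
Q's transition system — 6 states:
  q0 = a.a.c.b.b.0 has moves -a-> q1
  q1 = a.c.b.b.0 has moves -a-> q2
  q2 = c.b.b.0 has moves -c-> q3
  q3 = b.b.0 has moves -b-> q4
  q4 = b.0 has moves -b-> q5
  q5 = 0 has moves (no moves)
Coarsest stable partition (strong bisimilarity classes):
  B0 = {p0}
  B1 = {p1}
  B2 = {p2}
  B3 = {p3}
  B4 = {p4}
  B5 = {p5, q5}
  B6 = {q0}
  B7 = {q1}
  B8 = {q2}
  B9 = {q3}
  B10 = {q4}
p0 ∈ B0, q0 ∈ B6 → different blocks

NO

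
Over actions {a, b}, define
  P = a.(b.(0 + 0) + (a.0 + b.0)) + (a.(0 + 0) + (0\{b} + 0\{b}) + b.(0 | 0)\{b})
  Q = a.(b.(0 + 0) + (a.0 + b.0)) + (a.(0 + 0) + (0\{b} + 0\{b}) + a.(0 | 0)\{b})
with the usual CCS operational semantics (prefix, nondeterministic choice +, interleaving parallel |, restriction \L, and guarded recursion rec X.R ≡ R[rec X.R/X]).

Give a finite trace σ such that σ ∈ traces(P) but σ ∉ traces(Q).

b

LTS(P): 5 reachable states
  p0 = a.(b.(0 + 0) + (a.0 + b.0)) + (a.(0 + 0) + (0\{b} + 0\{b}) + b.(0 | 0)\{b}) has moves =a=> p1, =a=> p2, =b=> p3
  p1 = 0 + 0 has moves ·
  p2 = b.(0 + 0) + (a.0 + b.0) has moves =a=> p4, =b=> p1, =b=> p4
  p3 = (0 | 0)\{b} has moves ·
  p4 = 0 has moves ·
LTS(Q): 5 reachable states
  q0 = a.(b.(0 + 0) + (a.0 + b.0)) + (a.(0 + 0) + (0\{b} + 0\{b}) + a.(0 | 0)\{b}) has moves =a=> q1, =a=> q2, =a=> q3
  q1 = (0 | 0)\{b} has moves ·
  q2 = 0 + 0 has moves ·
  q3 = b.(0 + 0) + (a.0 + b.0) has moves =a=> q4, =b=> q2, =b=> q4
  q4 = 0 has moves ·
Run σ = ⟨b⟩ on P: start {p0}
  after b @ step 1: {p3}
  P completes σ.
Run σ = ⟨b⟩ on Q: start {q0}
  after b @ step 1: no successor for Q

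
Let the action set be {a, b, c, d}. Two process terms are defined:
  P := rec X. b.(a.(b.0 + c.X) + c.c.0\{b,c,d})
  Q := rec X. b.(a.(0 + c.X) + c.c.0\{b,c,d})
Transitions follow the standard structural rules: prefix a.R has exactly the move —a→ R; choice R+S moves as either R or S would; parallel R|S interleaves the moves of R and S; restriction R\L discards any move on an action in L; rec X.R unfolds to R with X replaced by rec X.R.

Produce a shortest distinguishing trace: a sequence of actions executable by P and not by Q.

bab

P's transition system — 6 states:
  p0 = rec X. b.(a.(b.0 + c.X) + c.c.0\{b,c,d}) → ··b··> p1
  p1 = a.(b.0 + c.(rec X. b.(a.(b.0 + c.X) + c.c.0\{b,c,d}))) + c.c.0\{b,c,d} → ··a··> p2, ··c··> p3
  p2 = b.0 + c.(rec X. b.(a.(b.0 + c.X) + c.c.0\{b,c,d})) → ··b··> p4, ··c··> p0
  p3 = c.0\{b,c,d} → ··c··> p5
  p4 = 0 → ∅
  p5 = 0\{b,c,d} → ∅
Q's transition system — 5 states:
  q0 = rec X. b.(a.(0 + c.X) + c.c.0\{b,c,d}) → ··b··> q1
  q1 = a.(0 + c.(rec X. b.(a.(0 + c.X) + c.c.0\{b,c,d}))) + c.c.0\{b,c,d} → ··a··> q2, ··c··> q3
  q2 = 0 + c.(rec X. b.(a.(0 + c.X) + c.c.0\{b,c,d})) → ··c··> q0
  q3 = c.0\{b,c,d} → ··c··> q4
  q4 = 0\{b,c,d} → ∅
Executing bab from P (initial set {p0}):
  after b @ step 1: {p1}
  after a @ step 2: {p2}
  after b @ step 3: {p4}
  ✓ P
Executing bab from Q (initial set {q0}):
  after b @ step 1: {q1}
  after a @ step 2: {q2}
  after b @ step 3: no successor for Q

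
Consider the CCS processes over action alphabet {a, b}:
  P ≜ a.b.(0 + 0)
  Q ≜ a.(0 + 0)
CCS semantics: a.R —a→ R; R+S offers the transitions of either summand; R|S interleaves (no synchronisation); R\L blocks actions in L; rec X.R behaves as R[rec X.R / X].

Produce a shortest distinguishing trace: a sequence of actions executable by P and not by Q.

ab

Reachable graph of P (3 states):
  m0 = a.b.(0 + 0) :: —a→ m1
  m1 = b.(0 + 0) :: —b→ m2
  m2 = 0 + 0 :: ·
Reachable graph of Q (2 states):
  n0 = a.(0 + 0) :: —a→ n1
  n1 = 0 + 0 :: ·
Executing ab from P (initial set {m0}):
  [1] a ⇒ {m1}
  [2] b ⇒ {m2}
  P completes σ.
Executing ab from Q (initial set {n0}):
  [1] a ⇒ {n1}
  [2] b ⇒ ∅ (Q stuck)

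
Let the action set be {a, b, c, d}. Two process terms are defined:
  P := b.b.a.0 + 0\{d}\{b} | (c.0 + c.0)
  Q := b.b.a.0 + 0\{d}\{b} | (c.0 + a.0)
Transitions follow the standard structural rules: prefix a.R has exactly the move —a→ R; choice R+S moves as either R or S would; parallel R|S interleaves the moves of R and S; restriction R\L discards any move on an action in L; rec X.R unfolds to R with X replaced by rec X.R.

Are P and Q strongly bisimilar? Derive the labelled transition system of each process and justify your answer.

NO

LTS(P): 5 reachable states
  u0 = b.b.a.0 + 0\{d}\{b} | (c.0 + c.0) ⊢ --b--▸ u1, --c--▸ u2
  u1 = b.a.0 ⊢ --b--▸ u3
  u2 = 0\{d}\{b} | 0 ⊢ ∅
  u3 = a.0 ⊢ --a--▸ u4
  u4 = 0 ⊢ ∅
LTS(Q): 5 reachable states
  v0 = b.b.a.0 + 0\{d}\{b} | (c.0 + a.0) ⊢ --a--▸ v1, --b--▸ v2, --c--▸ v1
  v1 = 0\{d}\{b} | 0 ⊢ ∅
  v2 = b.a.0 ⊢ --b--▸ v3
  v3 = a.0 ⊢ --a--▸ v4
  v4 = 0 ⊢ ∅
Bisimilarity quotient blocks:
  B0 = {u0}
  B1 = {u2, u4, v1, v4}
  B2 = {u1, v2}
  B3 = {u3, v3}
  B4 = {v0}
u0 ∈ B0, v0 ∈ B4 → different blocks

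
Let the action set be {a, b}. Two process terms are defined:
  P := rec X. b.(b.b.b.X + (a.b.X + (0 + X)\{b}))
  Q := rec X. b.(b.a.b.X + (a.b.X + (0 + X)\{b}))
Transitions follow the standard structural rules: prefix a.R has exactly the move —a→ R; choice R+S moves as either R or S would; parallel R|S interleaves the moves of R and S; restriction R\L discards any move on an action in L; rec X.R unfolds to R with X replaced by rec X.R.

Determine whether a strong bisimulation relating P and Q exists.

not bisimilar

LTS(P): 4 reachable states
  m0 = rec X. b.(b.b.b.X + (a.b.X + (0 + X)\{b})) :: -b-> m1
  m1 = b.b.b.(rec X. b.(b.b.b.X + (a.b.X + (0 + X)\{b}))) + (a.b.(rec X. b.(b.b.b.X + (a.b.X + (0 + X)\{b}))) + (0 + (rec X. b.(b.b.b.X + (a.b.X + (0 + X)\{b}))))\{b}) :: -a-> m2, -b-> m3
  m2 = b.(rec X. b.(b.b.b.X + (a.b.X + (0 + X)\{b}))) :: -b-> m0
  m3 = b.b.(rec X. b.(b.b.b.X + (a.b.X + (0 + X)\{b}))) :: -b-> m2
LTS(Q): 4 reachable states
  n0 = rec X. b.(b.a.b.X + (a.b.X + (0 + X)\{b})) :: -b-> n1
  n1 = b.a.b.(rec X. b.(b.a.b.X + (a.b.X + (0 + X)\{b}))) + (a.b.(rec X. b.(b.a.b.X + (a.b.X + (0 + X)\{b}))) + (0 + (rec X. b.(b.a.b.X + (a.b.X + (0 + X)\{b}))))\{b}) :: -a-> n2, -b-> n3
  n2 = b.(rec X. b.(b.a.b.X + (a.b.X + (0 + X)\{b}))) :: -b-> n0
  n3 = a.b.(rec X. b.(b.a.b.X + (a.b.X + (0 + X)\{b}))) :: -a-> n2
Coarsest stable partition (strong bisimilarity classes):
  B0 = {m0}
  B1 = {m1}
  B2 = {m3}
  B3 = {m2}
  B4 = {n0}
  B5 = {n1}
  B6 = {n2}
  B7 = {n3}
m0 ∈ B0, n0 ∈ B4 → different blocks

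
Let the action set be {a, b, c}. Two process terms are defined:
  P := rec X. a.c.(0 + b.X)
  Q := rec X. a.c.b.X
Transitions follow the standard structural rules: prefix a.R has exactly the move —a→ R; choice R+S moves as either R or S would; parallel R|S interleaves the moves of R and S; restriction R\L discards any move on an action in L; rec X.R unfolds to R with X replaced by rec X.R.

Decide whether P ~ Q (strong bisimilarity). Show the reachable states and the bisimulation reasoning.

bisimilar

P's transition system — 3 states:
  s0 = rec X. a.c.(0 + b.X) | -a-> s1
  s1 = c.(0 + b.(rec X. a.c.(0 + b.X))) | -c-> s2
  s2 = 0 + b.(rec X. a.c.(0 + b.X)) | -b-> s0
Q's transition system — 3 states:
  t0 = rec X. a.c.b.X | -a-> t1
  t1 = c.b.(rec X. a.c.b.X) | -c-> t2
  t2 = b.(rec X. a.c.b.X) | -b-> t0
Bisimilarity quotient blocks:
  B0 = {s0, t0}
  B1 = {s1, t1}
  B2 = {s2, t2}
s0 ∈ B0, t0 ∈ B0 → same block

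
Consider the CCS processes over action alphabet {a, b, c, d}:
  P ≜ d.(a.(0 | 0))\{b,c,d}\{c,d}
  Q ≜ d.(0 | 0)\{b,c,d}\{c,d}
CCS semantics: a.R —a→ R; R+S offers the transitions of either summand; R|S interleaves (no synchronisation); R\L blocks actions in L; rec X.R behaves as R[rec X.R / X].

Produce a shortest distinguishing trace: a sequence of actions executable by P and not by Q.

P's transition system — 3 states:
  p0 = d.(a.(0 | 0))\{b,c,d}\{c,d} → ··d··> p1
  p1 = (a.(0 | 0))\{b,c,d}\{c,d} → ··a··> p2
  p2 = (0 | 0)\{b,c,d}\{c,d} → deadlocked
Q's transition system — 2 states:
  q0 = d.(0 | 0)\{b,c,d}\{c,d} → ··d··> q1
  q1 = (0 | 0)\{b,c,d}\{c,d} → deadlocked
Trace ⟨da⟩ through P, begin at {p0}:
  after d @ step 1: {p1}
  after a @ step 2: {p2}
  — P admits the full trace.
Trace ⟨da⟩ through Q, begin at {q0}:
  after d @ step 1: {q1}
  after a @ step 2: ∅ (Q stuck)

da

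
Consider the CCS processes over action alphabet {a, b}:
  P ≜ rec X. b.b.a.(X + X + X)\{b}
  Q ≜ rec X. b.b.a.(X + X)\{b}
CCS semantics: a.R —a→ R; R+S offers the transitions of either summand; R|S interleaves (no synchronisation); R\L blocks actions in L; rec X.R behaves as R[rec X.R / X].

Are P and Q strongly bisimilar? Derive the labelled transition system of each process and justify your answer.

Reachable graph of P (4 states):
  p0 = rec X. b.b.a.(X + X + X)\{b} → --b--▸ p1
  p1 = b.a.((rec X. b.b.a.(X + X + X)\{b}) + (rec X. b.b.a.(X + X + X)\{b}) + (rec X. b.b.a.(X + X + X)\{b}))\{b} → --b--▸ p2
  p2 = a.((rec X. b.b.a.(X + X + X)\{b}) + (rec X. b.b.a.(X + X + X)\{b}) + (rec X. b.b.a.(X + X + X)\{b}))\{b} → --a--▸ p3
  p3 = ((rec X. b.b.a.(X + X + X)\{b}) + (rec X. b.b.a.(X + X + X)\{b}) + (rec X. b.b.a.(X + X + X)\{b}))\{b} → (no moves)
Reachable graph of Q (4 states):
  q0 = rec X. b.b.a.(X + X)\{b} → --b--▸ q1
  q1 = b.a.((rec X. b.b.a.(X + X)\{b}) + (rec X. b.b.a.(X + X)\{b}))\{b} → --b--▸ q2
  q2 = a.((rec X. b.b.a.(X + X)\{b}) + (rec X. b.b.a.(X + X)\{b}))\{b} → --a--▸ q3
  q3 = ((rec X. b.b.a.(X + X)\{b}) + (rec X. b.b.a.(X + X)\{b}))\{b} → (no moves)
Coarsest stable partition (strong bisimilarity classes):
  B0 = {p0, q0}
  B1 = {p1, q1}
  B2 = {p2, q2}
  B3 = {p3, q3}
p0 ∈ B0, q0 ∈ B0 → same block

bisimilar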